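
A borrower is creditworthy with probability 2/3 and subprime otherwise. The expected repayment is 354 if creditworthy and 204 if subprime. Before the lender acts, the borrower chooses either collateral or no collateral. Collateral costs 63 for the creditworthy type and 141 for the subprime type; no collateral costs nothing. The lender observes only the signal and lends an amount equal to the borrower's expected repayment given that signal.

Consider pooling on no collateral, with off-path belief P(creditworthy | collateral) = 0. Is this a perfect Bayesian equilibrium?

Yes

At the pooled signal (no collateral) the lender holds the prior 2/3 and pays 2/3·354 + 1/3·204 = 304. Off-path (collateral) belief 0 gives 0·354 + 1·204 = 204.
Creditworthy: no collateral gives 304 − 0 = 304; collateral gives 204 − 63 = 141. Stays. ✓
Subprime: no collateral gives 304 − 0 = 304; collateral gives 204 − 141 = 63. Stays. ✓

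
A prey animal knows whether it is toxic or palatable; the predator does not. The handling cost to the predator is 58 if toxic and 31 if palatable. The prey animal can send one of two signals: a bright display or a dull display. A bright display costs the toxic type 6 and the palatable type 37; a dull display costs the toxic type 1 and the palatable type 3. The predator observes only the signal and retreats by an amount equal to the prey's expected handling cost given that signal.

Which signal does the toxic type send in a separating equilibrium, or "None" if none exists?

Try toxic → bright display, palatable → dull display:
  If types separate, bright display earns payment 58 and dull display earns 31.
  Toxic: bright display gives 58 − 6 = 52; dull display gives 31 − 1 = 30. No deviation. ✓
  Palatable: dull display gives 31 − 3 = 28; bright display gives 58 − 37 = 21. No deviation. ✓
Both hold — the toxic type sends bright display.

bright display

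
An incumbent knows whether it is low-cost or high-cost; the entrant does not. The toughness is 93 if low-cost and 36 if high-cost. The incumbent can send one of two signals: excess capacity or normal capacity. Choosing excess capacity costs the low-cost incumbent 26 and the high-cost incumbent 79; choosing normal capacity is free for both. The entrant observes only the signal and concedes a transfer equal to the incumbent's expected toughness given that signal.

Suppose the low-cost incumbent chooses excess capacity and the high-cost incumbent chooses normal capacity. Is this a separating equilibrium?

If types separate, excess capacity earns payment 93 and normal capacity earns 36.
Low-cost: excess capacity gives 93 − 26 = 67; normal capacity gives 36 − 0 = 36. No deviation. ✓
High-cost: normal capacity gives 36 − 0 = 36; excess capacity gives 93 − 79 = 14. No deviation. ✓
Both incentive constraints hold.

Yes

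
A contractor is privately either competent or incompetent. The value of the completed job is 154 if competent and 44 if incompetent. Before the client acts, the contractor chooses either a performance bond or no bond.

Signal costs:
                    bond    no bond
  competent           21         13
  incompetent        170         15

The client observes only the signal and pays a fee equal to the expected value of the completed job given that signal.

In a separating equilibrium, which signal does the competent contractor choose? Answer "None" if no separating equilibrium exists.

Try competent → bond, incompetent → no bond:
  Under separation the client infers type exactly: bond → competent (pays 154), no bond → incompetent (pays 44).
  Competent: bond gives 154 − 21 = 133; no bond gives 44 − 13 = 31. No deviation. ✓
  Incompetent: no bond gives 44 − 15 = 29; bond gives 154 − 170 = -16. No deviation. ✓
Both hold — the competent type sends bond.

bond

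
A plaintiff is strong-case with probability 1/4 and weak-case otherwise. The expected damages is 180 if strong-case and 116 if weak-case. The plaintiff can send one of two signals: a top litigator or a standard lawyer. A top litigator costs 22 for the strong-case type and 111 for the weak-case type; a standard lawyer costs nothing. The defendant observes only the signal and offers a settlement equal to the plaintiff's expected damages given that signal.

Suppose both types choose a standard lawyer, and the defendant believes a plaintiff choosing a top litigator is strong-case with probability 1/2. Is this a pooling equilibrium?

Yes

On the equilibrium path (standard lawyer) the defendant holds the prior 1/4 and pays 1/4·180 + 3/4·116 = 132. Off-path (top litigator) belief 1/2 gives 1/2·180 + 1/2·116 = 148.
Strong-case: standard lawyer gives 132 − 0 = 132; top litigator gives 148 − 22 = 126. Stays. ✓
Weak-case: standard lawyer gives 132 − 0 = 132; top litigator gives 148 − 111 = 37. Stays. ✓
Beliefs are Bayes-consistent on-path and both types best-respond.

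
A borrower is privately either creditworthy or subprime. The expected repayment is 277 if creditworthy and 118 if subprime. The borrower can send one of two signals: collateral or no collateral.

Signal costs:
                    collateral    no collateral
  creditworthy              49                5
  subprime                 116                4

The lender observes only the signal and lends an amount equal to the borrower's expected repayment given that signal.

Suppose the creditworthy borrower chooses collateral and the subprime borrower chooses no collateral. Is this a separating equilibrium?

No

Under separation the lender infers type exactly: collateral → creditworthy (pays 277), no collateral → subprime (pays 118).
Creditworthy: collateral gives 277 − 49 = 228; no collateral gives 118 − 5 = 113. No deviation. ✓
Subprime: no collateral gives 118 − 4 = 114; collateral gives 277 − 116 = 161. Would deviate. ✗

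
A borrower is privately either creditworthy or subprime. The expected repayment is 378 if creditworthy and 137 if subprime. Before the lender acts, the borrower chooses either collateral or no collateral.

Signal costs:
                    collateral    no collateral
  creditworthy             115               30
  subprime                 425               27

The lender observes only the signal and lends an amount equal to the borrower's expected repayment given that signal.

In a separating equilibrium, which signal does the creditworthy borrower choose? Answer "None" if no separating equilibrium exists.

collateral

Try creditworthy → collateral, subprime → no collateral:
  Under separation the lender infers type exactly: collateral → creditworthy (pays 378), no collateral → subprime (pays 137).
  Creditworthy: collateral gives 378 − 115 = 263; no collateral gives 137 − 30 = 107. No deviation. ✓
  Subprime: no collateral gives 137 − 27 = 110; collateral gives 378 − 425 = -47. No deviation. ✓
Both hold — the creditworthy type sends collateral.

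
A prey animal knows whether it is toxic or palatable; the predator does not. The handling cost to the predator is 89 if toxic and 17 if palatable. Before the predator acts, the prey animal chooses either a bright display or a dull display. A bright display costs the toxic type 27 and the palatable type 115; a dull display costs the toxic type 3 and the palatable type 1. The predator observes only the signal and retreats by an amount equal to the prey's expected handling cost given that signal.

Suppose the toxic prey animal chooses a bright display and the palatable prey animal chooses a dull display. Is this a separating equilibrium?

Under separation the predator infers type exactly: bright display → toxic (pays 89), dull display → palatable (pays 17).
Toxic: bright display gives 89 − 27 = 62; dull display gives 17 − 3 = 14. No deviation. ✓
Palatable: dull display gives 17 − 1 = 16; bright display gives 89 − 115 = -26. No deviation. ✓
Neither type gains from mimicking the other.

Yes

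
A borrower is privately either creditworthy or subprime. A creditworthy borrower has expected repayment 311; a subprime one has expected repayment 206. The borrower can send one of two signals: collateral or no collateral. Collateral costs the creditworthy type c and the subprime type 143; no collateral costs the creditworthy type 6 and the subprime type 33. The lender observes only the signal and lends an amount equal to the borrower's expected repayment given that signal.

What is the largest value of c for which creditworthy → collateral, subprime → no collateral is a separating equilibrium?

111

Under separation: collateral → creditworthy (pays 311); no collateral → subprime (pays 206).
Subprime: 206 − 33 = 173 ≥ 311 − 143 = 168. Holds regardless of c. ✓
Creditworthy: 311 − c ≥ 206 − 6, so c ≤ 311 − 200 = 111.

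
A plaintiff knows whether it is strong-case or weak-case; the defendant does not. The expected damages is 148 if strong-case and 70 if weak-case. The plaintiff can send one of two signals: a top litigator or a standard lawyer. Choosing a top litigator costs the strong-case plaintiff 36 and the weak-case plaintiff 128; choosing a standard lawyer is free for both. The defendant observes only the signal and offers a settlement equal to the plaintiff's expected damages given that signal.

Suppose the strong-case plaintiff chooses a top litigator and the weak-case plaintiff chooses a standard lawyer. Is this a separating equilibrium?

Yes

If types separate, top litigator earns payment 148 and standard lawyer earns 70.
Strong-case: top litigator gives 148 − 36 = 112; standard lawyer gives 70 − 0 = 70. No deviation. ✓
Weak-case: standard lawyer gives 70 − 0 = 70; top litigator gives 148 − 128 = 20. No deviation. ✓
Neither type gains from mimicking the other.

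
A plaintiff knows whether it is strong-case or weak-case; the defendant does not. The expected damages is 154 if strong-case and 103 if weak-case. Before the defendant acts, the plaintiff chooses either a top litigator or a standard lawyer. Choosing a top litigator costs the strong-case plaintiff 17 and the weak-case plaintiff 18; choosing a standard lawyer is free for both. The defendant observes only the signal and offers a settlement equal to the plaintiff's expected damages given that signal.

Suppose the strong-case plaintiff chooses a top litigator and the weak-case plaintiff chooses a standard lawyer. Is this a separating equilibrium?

No

If types separate, top litigator earns payment 154 and standard lawyer earns 103.
Strong-case: top litigator gives 154 − 17 = 137; standard lawyer gives 103 − 0 = 103. No deviation. ✓
Weak-case: standard lawyer gives 103 − 0 = 103; top litigator gives 154 − 18 = 136. Would deviate. ✗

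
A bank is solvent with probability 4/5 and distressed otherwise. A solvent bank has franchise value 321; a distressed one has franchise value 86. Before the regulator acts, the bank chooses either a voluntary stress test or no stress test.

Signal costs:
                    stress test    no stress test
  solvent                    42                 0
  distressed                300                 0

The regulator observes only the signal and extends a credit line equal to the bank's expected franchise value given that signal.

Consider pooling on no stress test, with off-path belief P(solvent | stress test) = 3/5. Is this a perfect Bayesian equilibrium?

Yes

At the pooled signal (no stress test) the regulator holds the prior 4/5 and pays 4/5·321 + 1/5·86 = 274. Off-path (stress test) belief 3/5 gives 3/5·321 + 2/5·86 = 227.
Solvent: no stress test gives 274 − 0 = 274; stress test gives 227 − 42 = 185. Stays. ✓
Distressed: no stress test gives 274 − 0 = 274; stress test gives 227 − 300 = -73. Stays. ✓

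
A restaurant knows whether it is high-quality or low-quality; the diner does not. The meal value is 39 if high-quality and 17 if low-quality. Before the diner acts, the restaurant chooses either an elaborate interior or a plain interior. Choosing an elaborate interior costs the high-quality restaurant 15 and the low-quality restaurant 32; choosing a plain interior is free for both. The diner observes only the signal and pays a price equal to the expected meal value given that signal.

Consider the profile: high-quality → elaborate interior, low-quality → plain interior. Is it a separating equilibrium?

Yes

If types separate, elaborate interior earns payment 39 and plain interior earns 17.
High-quality: elaborate interior gives 39 − 15 = 24; plain interior gives 17 − 0 = 17. No deviation. ✓
Low-quality: plain interior gives 17 − 0 = 17; elaborate interior gives 39 − 32 = 7. No deviation. ✓
Both incentive constraints hold.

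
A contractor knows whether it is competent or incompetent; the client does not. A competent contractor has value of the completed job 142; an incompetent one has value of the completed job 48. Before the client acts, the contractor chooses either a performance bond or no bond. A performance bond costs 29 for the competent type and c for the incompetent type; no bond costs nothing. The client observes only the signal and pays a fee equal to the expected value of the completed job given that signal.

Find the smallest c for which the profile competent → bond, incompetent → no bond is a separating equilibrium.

94

Under separation: bond → competent (pays 142); no bond → incompetent (pays 48).
Competent: 142 − 29 = 113 ≥ 48 − 0 = 48. Holds regardless of c. ✓
Incompetent: 48 − 0 ≥ 142 − c, so c ≥ 142 − 48 = 94.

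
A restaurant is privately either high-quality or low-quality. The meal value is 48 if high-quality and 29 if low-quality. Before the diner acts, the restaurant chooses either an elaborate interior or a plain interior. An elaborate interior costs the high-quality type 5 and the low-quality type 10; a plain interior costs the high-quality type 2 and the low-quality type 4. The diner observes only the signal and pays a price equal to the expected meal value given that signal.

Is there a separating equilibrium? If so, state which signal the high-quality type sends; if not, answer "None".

Try high-quality → elaborate interior, low-quality → plain interior:
  Under separation the diner infers type exactly: elaborate interior → high-quality (pays 48), plain interior → low-quality (pays 29).
  High-quality: elaborate interior gives 48 − 5 = 43; plain interior gives 29 − 2 = 27. No deviation. ✓
  Low-quality: plain interior gives 29 − 4 = 25; elaborate interior gives 48 − 10 = 38. Would deviate. ✗
Try high-quality → plain interior, low-quality → elaborate interior:
  Under separation the diner infers type exactly: plain interior → high-quality (pays 48), elaborate interior → low-quality (pays 29).
  High-quality: plain interior gives 48 − 2 = 46; elaborate interior gives 29 − 5 = 24. No deviation. ✓
  Low-quality: elaborate interior gives 29 − 10 = 19; plain interior gives 48 − 4 = 44. Would deviate. ✗
Neither assignment is incentive-compatible.

None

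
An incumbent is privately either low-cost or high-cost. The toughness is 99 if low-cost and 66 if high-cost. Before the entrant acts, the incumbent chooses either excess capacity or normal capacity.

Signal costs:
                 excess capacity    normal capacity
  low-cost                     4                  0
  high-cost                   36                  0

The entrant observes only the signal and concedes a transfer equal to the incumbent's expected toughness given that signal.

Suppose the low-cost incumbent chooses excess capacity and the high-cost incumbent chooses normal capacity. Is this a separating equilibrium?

If types separate, excess capacity earns payment 99 and normal capacity earns 66.
Low-cost: excess capacity gives 99 − 4 = 95; normal capacity gives 66 − 0 = 66. No deviation. ✓
High-cost: normal capacity gives 66 − 0 = 66; excess capacity gives 99 − 36 = 63. No deviation. ✓
Neither type gains from mimicking the other.

Yes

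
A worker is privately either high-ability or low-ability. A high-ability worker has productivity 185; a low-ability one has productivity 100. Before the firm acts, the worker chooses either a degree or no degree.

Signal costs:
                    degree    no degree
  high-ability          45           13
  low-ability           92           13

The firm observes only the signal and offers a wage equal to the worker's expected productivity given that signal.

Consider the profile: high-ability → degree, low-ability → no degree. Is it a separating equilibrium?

If types separate, degree earns payment 185 and no degree earns 100.
High-ability: degree gives 185 − 45 = 140; no degree gives 100 − 13 = 87. No deviation. ✓
Low-ability: no degree gives 100 − 13 = 87; degree gives 185 − 92 = 93. Would deviate. ✗

No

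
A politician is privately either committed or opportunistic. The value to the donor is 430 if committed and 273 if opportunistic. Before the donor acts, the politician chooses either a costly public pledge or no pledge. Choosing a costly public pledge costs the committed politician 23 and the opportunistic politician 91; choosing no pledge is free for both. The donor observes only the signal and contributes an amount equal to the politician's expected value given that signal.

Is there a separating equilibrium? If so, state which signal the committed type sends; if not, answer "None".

None

Try committed → pledge, opportunistic → no pledge:
  If types separate, pledge earns payment 430 and no pledge earns 273.
  Committed: pledge gives 430 − 23 = 407; no pledge gives 273 − 0 = 273. No deviation. ✓
  Opportunistic: no pledge gives 273 − 0 = 273; pledge gives 430 − 91 = 339. Would deviate. ✗
Try committed → no pledge, opportunistic → pledge:
  If types separate, no pledge earns payment 430 and pledge earns 273.
  Committed: no pledge gives 430 − 0 = 430; pledge gives 273 − 23 = 250. No deviation. ✓
  Opportunistic: pledge gives 273 − 91 = 182; no pledge gives 430 − 0 = 430. Would deviate. ✗
Neither assignment is incentive-compatible.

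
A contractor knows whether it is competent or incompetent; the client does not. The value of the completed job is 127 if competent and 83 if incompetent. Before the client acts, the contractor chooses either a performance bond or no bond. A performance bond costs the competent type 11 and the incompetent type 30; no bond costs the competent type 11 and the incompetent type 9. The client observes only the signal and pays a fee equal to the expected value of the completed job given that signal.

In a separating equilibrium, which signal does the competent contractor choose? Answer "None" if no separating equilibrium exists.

Try competent → bond, incompetent → no bond:
  If types separate, bond earns payment 127 and no bond earns 83.
  Competent: bond gives 127 − 11 = 116; no bond gives 83 − 11 = 72. No deviation. ✓
  Incompetent: no bond gives 83 − 9 = 74; bond gives 127 − 30 = 97. Would deviate. ✗
Try competent → no bond, incompetent → bond:
  If types separate, no bond earns payment 127 and bond earns 83.
  Competent: no bond gives 127 − 11 = 116; bond gives 83 − 11 = 72. No deviation. ✓
  Incompetent: bond gives 83 − 30 = 53; no bond gives 127 − 9 = 118. Would deviate. ✗
Neither assignment is incentive-compatible.

None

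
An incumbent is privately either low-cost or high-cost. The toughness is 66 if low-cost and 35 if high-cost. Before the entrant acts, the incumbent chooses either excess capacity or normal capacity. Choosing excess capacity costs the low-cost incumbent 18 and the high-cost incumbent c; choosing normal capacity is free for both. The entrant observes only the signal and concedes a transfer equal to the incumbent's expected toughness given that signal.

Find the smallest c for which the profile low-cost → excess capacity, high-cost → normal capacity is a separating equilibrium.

Under separation: excess capacity → low-cost (pays 66); normal capacity → high-cost (pays 35).
Low-cost: 66 − 18 = 48 ≥ 35 − 0 = 35. Holds regardless of c. ✓
High-cost: 35 − 0 ≥ 66 − c, so c ≥ 66 − 35 = 31.

31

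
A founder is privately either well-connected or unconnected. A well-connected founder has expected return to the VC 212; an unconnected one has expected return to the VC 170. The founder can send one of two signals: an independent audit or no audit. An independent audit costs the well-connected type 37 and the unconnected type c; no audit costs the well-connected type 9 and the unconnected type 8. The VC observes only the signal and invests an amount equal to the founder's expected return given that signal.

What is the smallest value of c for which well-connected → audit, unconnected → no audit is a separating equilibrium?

Under separation: audit → well-connected (pays 212); no audit → unconnected (pays 170).
Well-connected: 212 − 37 = 175 ≥ 170 − 9 = 161. Holds regardless of c. ✓
Unconnected: 170 − 8 ≥ 212 − c, so c ≥ 212 − 162 = 50.

50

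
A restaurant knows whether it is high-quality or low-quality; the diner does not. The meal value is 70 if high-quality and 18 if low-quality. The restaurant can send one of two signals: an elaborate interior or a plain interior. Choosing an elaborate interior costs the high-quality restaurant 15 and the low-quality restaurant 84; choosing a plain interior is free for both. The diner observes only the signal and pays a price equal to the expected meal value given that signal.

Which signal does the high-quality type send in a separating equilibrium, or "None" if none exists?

elaborate interior

Try high-quality → elaborate interior, low-quality → plain interior:
  If types separate, elaborate interior earns payment 70 and plain interior earns 18.
  High-quality: elaborate interior gives 70 − 15 = 55; plain interior gives 18 − 0 = 18. No deviation. ✓
  Low-quality: plain interior gives 18 − 0 = 18; elaborate interior gives 70 − 84 = -14. No deviation. ✓
Both hold — the high-quality type sends elaborate interior.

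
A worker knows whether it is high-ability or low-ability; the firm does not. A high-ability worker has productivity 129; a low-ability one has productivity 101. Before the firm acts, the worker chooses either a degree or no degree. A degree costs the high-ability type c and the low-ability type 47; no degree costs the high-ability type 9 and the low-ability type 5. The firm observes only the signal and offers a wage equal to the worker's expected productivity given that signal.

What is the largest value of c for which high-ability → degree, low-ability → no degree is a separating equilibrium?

37

Under separation: degree → high-ability (pays 129); no degree → low-ability (pays 101).
Low-ability: 101 − 5 = 96 ≥ 129 − 47 = 82. Holds regardless of c. ✓
High-ability: 129 − c ≥ 101 − 9, so c ≤ 129 − 92 = 37.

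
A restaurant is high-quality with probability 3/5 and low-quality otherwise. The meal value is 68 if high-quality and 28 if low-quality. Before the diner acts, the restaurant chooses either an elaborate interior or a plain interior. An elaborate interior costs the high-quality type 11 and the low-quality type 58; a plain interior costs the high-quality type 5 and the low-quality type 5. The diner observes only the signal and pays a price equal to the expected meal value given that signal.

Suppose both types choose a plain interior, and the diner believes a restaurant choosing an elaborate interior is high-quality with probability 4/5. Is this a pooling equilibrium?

No

At the pooled signal (plain interior) the diner holds the prior 3/5 and pays 3/5·68 + 2/5·28 = 52. Off-path (elaborate interior) belief 4/5 gives 4/5·68 + 1/5·28 = 60.
High-quality: plain interior gives 52 − 5 = 47; elaborate interior gives 60 − 11 = 49. Deviates. ✗
Low-quality: plain interior gives 52 − 5 = 47; elaborate interior gives 60 − 58 = 2. Stays. ✓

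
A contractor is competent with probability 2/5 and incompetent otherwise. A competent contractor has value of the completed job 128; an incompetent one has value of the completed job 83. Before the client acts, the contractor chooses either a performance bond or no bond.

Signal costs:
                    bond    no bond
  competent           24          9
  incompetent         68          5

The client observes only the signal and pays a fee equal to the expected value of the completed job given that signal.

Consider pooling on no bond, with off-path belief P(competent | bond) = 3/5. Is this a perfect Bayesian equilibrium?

At the pooled signal (no bond) the client holds the prior 2/5 and pays 2/5·128 + 3/5·83 = 101. Off-path (bond) belief 3/5 gives 3/5·128 + 2/5·83 = 110.
Competent: no bond gives 101 − 9 = 92; bond gives 110 − 24 = 86. Stays. ✓
Incompetent: no bond gives 101 − 5 = 96; bond gives 110 − 68 = 42. Stays. ✓

Yes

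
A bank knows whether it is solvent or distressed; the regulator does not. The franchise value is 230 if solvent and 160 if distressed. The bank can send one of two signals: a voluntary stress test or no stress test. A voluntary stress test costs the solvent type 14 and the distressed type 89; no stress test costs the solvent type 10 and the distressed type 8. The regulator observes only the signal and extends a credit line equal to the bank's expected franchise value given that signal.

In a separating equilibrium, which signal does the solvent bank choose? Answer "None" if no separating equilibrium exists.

stress test

Try solvent → stress test, distressed → no stress test:
  If types separate, stress test earns payment 230 and no stress test earns 160.
  Solvent: stress test gives 230 − 14 = 216; no stress test gives 160 − 10 = 150. No deviation. ✓
  Distressed: no stress test gives 160 − 8 = 152; stress test gives 230 − 89 = 141. No deviation. ✓
Both hold — the solvent type sends stress test.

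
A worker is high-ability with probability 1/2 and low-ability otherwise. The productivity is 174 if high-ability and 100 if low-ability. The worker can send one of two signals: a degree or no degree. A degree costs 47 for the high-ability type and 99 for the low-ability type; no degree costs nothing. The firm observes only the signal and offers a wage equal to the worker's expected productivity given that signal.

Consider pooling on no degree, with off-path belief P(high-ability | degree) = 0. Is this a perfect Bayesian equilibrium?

Yes

On the equilibrium path (no degree) the firm holds the prior 1/2 and pays 1/2·174 + 1/2·100 = 137. Off-path (degree) belief 0 gives 0·174 + 1·100 = 100.
High-ability: no degree gives 137 − 0 = 137; degree gives 100 − 47 = 53. Stays. ✓
Low-ability: no degree gives 137 − 0 = 137; degree gives 100 − 99 = 1. Stays. ✓
Beliefs are Bayes-consistent on-path and both types best-respond.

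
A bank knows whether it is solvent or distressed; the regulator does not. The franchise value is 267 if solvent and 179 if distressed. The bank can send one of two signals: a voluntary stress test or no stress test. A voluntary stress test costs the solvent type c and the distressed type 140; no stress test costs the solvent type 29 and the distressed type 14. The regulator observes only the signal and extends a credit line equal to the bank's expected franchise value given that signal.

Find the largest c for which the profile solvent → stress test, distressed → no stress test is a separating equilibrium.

117

Under separation: stress test → solvent (pays 267); no stress test → distressed (pays 179).
Distressed: 179 − 14 = 165 ≥ 267 − 140 = 127. Holds regardless of c. ✓
Solvent: 267 − c ≥ 179 − 29, so c ≤ 267 − 150 = 117.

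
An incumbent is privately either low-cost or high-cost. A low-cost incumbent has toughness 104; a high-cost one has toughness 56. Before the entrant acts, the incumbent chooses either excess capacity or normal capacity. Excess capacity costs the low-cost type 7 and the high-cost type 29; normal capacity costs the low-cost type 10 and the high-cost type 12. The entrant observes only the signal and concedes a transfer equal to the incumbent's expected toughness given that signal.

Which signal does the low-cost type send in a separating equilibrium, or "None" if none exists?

Try low-cost → excess capacity, high-cost → normal capacity:
  Under separation the entrant infers type exactly: excess capacity → low-cost (pays 104), normal capacity → high-cost (pays 56).
  Low-cost: excess capacity gives 104 − 7 = 97; normal capacity gives 56 − 10 = 46. No deviation. ✓
  High-cost: normal capacity gives 56 − 12 = 44; excess capacity gives 104 − 29 = 75. Would deviate. ✗
Try low-cost → normal capacity, high-cost → excess capacity:
  Under separation the entrant infers type exactly: normal capacity → low-cost (pays 104), excess capacity → high-cost (pays 56).
  Low-cost: normal capacity gives 104 − 10 = 94; excess capacity gives 56 − 7 = 49. No deviation. ✓
  High-cost: excess capacity gives 56 − 29 = 27; normal capacity gives 104 − 12 = 92. Would deviate. ✗
Neither assignment is incentive-compatible.

None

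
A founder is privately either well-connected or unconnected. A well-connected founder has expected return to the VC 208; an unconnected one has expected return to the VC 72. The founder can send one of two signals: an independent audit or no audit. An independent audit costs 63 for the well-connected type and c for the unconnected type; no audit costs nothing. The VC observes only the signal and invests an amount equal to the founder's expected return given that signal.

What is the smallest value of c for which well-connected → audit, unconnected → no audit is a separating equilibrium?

136

Under separation: audit → well-connected (pays 208); no audit → unconnected (pays 72).
Well-connected: 208 − 63 = 145 ≥ 72 − 0 = 72. Holds regardless of c. ✓
Unconnected: 72 − 0 ≥ 208 − c, so c ≥ 208 − 72 = 136.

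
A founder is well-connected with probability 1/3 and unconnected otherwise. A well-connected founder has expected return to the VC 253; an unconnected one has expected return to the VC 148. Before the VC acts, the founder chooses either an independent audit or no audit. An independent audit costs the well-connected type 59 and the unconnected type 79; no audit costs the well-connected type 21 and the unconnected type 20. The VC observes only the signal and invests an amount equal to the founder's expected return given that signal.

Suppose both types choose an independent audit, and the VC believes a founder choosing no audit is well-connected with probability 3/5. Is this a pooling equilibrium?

On the equilibrium path (audit) the VC holds the prior 1/3 and pays 1/3·253 + 2/3·148 = 183. Off-path (no audit) belief 3/5 gives 3/5·253 + 2/5·148 = 211.
Well-connected: audit gives 183 − 59 = 124; no audit gives 211 − 21 = 190. Deviates. ✗
Unconnected: audit gives 183 − 79 = 104; no audit gives 211 − 20 = 191. Deviates. ✗

No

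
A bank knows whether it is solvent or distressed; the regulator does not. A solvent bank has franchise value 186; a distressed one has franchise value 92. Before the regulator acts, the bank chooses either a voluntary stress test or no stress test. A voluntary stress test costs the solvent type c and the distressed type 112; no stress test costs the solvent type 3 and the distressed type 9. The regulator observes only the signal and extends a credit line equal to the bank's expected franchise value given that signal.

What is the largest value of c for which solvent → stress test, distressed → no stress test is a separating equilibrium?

Under separation: stress test → solvent (pays 186); no stress test → distressed (pays 92).
Distressed: 92 − 9 = 83 ≥ 186 − 112 = 74. Holds regardless of c. ✓
Solvent: 186 − c ≥ 92 − 3, so c ≤ 186 − 89 = 97.

97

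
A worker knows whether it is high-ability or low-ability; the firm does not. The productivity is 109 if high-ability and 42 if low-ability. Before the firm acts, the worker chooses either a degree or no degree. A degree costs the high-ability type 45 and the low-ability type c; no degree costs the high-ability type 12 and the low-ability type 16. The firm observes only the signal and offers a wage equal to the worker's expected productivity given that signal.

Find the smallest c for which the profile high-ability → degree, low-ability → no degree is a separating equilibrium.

83

Under separation: degree → high-ability (pays 109); no degree → low-ability (pays 42).
High-ability: 109 − 45 = 64 ≥ 42 − 12 = 30. Holds regardless of c. ✓
Low-ability: 42 − 16 ≥ 109 − c, so c ≥ 109 − 26 = 83.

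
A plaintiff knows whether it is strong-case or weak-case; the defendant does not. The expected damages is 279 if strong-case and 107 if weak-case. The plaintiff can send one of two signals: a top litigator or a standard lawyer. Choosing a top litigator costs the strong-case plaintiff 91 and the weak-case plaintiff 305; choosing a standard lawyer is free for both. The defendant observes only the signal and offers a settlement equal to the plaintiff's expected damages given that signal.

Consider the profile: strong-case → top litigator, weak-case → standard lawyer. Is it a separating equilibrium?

Yes

Under separation the defendant infers type exactly: top litigator → strong-case (pays 279), standard lawyer → weak-case (pays 107).
Strong-case: top litigator gives 279 − 91 = 188; standard lawyer gives 107 − 0 = 107. No deviation. ✓
Weak-case: standard lawyer gives 107 − 0 = 107; top litigator gives 279 − 305 = -26. No deviation. ✓
Neither type gains from mimicking the other.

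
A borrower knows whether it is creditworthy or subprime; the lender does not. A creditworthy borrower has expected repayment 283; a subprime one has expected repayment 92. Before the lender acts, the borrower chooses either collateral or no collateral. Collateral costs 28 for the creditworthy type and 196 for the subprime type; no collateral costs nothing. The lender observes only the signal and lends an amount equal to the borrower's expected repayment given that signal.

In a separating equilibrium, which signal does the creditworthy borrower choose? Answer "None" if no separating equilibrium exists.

collateral

Try creditworthy → collateral, subprime → no collateral:
  If types separate, collateral earns payment 283 and no collateral earns 92.
  Creditworthy: collateral gives 283 − 28 = 255; no collateral gives 92 − 0 = 92. No deviation. ✓
  Subprime: no collateral gives 92 − 0 = 92; collateral gives 283 − 196 = 87. No deviation. ✓
Both hold — the creditworthy type sends collateral.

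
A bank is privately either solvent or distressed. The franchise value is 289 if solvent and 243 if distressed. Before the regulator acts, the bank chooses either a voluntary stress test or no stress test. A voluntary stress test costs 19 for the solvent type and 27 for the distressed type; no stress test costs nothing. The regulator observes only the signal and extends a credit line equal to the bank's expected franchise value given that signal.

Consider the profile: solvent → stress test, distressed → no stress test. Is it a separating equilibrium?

Under separation the regulator infers type exactly: stress test → solvent (pays 289), no stress test → distressed (pays 243).
Solvent: stress test gives 289 − 19 = 270; no stress test gives 243 − 0 = 243. No deviation. ✓
Distressed: no stress test gives 243 − 0 = 243; stress test gives 289 − 27 = 262. Would deviate. ✗

No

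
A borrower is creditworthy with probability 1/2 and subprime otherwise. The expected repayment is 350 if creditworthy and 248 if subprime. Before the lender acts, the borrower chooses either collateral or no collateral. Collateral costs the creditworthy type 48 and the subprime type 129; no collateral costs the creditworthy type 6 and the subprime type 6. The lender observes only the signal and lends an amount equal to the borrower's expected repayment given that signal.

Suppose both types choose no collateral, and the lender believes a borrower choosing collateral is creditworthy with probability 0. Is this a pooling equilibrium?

On the equilibrium path (no collateral) the lender holds the prior 1/2 and pays 1/2·350 + 1/2·248 = 299. Off-path (collateral) belief 0 gives 0·350 + 1·248 = 248.
Creditworthy: no collateral gives 299 − 6 = 293; collateral gives 248 − 48 = 200. Stays. ✓
Subprime: no collateral gives 299 − 6 = 293; collateral gives 248 − 129 = 119. Stays. ✓
Beliefs are Bayes-consistent on-path and both types best-respond.

Yes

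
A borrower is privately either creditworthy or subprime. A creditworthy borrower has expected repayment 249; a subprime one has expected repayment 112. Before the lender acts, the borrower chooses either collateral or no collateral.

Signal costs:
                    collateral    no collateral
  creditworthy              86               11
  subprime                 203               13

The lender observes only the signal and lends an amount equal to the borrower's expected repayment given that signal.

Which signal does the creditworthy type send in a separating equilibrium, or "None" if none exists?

Try creditworthy → collateral, subprime → no collateral:
  Under separation the lender infers type exactly: collateral → creditworthy (pays 249), no collateral → subprime (pays 112).
  Creditworthy: collateral gives 249 − 86 = 163; no collateral gives 112 − 11 = 101. No deviation. ✓
  Subprime: no collateral gives 112 − 13 = 99; collateral gives 249 − 203 = 46. No deviation. ✓
Both hold — the creditworthy type sends collateral.

collateral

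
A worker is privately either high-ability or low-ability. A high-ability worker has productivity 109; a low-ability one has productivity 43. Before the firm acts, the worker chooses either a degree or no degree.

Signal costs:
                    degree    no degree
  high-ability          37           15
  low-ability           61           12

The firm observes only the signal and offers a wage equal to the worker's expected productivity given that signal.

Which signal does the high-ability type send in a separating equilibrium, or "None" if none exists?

None

Try high-ability → degree, low-ability → no degree:
  If types separate, degree earns payment 109 and no degree earns 43.
  High-ability: degree gives 109 − 37 = 72; no degree gives 43 − 15 = 28. No deviation. ✓
  Low-ability: no degree gives 43 − 12 = 31; degree gives 109 − 61 = 48. Would deviate. ✗
Try high-ability → no degree, low-ability → degree:
  If types separate, no degree earns payment 109 and degree earns 43.
  High-ability: no degree gives 109 − 15 = 94; degree gives 43 − 37 = 6. No deviation. ✓
  Low-ability: degree gives 43 − 61 = -18; no degree gives 109 − 12 = 97. Would deviate. ✗
Neither assignment is incentive-compatible.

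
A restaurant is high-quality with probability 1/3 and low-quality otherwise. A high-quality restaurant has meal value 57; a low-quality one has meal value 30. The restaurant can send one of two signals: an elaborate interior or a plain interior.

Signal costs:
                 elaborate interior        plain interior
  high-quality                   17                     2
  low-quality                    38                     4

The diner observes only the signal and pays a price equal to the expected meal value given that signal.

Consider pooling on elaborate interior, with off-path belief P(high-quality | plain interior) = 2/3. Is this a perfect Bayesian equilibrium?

At the pooled signal (elaborate interior) the diner holds the prior 1/3 and pays 1/3·57 + 2/3·30 = 39. Off-path (plain interior) belief 2/3 gives 2/3·57 + 1/3·30 = 48.
High-quality: elaborate interior gives 39 − 17 = 22; plain interior gives 48 − 2 = 46. Deviates. ✗
Low-quality: elaborate interior gives 39 − 38 = 1; plain interior gives 48 − 4 = 44. Deviates. ✗

No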